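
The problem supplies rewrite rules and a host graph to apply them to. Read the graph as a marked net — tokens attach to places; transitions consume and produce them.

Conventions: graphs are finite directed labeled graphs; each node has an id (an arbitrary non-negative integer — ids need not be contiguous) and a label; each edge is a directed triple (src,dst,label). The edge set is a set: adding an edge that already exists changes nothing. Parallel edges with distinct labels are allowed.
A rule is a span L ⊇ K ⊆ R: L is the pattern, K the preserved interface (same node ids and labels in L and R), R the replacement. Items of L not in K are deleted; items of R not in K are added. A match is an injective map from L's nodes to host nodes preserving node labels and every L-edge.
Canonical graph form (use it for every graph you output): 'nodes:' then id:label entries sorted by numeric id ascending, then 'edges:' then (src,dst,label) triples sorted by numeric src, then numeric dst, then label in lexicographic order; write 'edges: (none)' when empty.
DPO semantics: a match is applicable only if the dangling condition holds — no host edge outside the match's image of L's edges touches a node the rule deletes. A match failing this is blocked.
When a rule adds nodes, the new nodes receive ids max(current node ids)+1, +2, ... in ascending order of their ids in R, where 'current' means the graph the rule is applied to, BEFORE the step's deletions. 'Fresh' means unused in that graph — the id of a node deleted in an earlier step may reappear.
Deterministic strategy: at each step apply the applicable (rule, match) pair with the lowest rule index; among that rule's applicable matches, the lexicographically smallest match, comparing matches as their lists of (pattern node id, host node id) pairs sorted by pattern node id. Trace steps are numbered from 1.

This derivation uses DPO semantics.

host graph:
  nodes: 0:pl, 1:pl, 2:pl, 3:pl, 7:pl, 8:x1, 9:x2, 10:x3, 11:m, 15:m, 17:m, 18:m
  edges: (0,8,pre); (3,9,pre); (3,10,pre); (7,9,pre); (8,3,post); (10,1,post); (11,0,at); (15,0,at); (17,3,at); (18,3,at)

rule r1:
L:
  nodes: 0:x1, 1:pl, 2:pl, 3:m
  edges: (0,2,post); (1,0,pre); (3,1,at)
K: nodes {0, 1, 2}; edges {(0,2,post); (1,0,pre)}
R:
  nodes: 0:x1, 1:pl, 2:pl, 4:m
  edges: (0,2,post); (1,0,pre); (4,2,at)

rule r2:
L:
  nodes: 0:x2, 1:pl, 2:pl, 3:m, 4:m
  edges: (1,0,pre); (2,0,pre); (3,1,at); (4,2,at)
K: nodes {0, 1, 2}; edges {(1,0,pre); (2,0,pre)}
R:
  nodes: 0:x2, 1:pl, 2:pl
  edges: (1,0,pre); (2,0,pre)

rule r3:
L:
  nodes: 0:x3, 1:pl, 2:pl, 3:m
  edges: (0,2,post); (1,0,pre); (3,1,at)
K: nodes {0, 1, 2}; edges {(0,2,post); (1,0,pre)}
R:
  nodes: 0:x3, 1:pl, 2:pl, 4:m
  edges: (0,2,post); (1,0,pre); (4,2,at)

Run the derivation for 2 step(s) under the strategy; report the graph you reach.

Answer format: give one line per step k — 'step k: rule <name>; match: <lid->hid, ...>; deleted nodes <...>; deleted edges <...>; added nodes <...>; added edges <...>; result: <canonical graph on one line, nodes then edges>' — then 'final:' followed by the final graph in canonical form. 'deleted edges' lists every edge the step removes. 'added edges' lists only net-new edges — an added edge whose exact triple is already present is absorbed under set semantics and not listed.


step 1: rule r1; match: 0->8, 1->0, 2->3, 3->11; deleted nodes 11; deleted edges (11,0,at); added nodes 19; added edges (19,3,at); result: nodes: 0:pl, 1:pl, 2:pl, 3:pl, 7:pl, 8:x1, 9:x2, 10:x3, 15:m, 17:m, 18:m, 19:m edges: (0,8,pre); (3,9,pre); (3,10,pre); (7,9,pre); (8,3,post); (10,1,post); (15,0,at); (17,3,at); (18,3,at); (19,3,at)
step 2: rule r1; match: 0->8, 1->0, 2->3, 3->15; deleted nodes 15; deleted edges (15,0,at); added nodes 20; added edges (20,3,at); result: nodes: 0:pl, 1:pl, 2:pl, 3:pl, 7:pl, 8:x1, 9:x2, 10:x3, 17:m, 18:m, 19:m, 20:m edges: (0,8,pre); (3,9,pre); (3,10,pre); (7,9,pre); (8,3,post); (10,1,post); (17,3,at); (18,3,at); (19,3,at); (20,3,at)
final:
nodes: 0:pl, 1:pl, 2:pl, 3:pl, 7:pl, 8:x1, 9:x2, 10:x3, 17:m, 18:m, 19:m, 20:m
edges: (0,8,pre); (3,9,pre); (3,10,pre); (7,9,pre); (8,3,post); (10,1,post); (17,3,at); (18,3,at); (19,3,at); (20,3,at)


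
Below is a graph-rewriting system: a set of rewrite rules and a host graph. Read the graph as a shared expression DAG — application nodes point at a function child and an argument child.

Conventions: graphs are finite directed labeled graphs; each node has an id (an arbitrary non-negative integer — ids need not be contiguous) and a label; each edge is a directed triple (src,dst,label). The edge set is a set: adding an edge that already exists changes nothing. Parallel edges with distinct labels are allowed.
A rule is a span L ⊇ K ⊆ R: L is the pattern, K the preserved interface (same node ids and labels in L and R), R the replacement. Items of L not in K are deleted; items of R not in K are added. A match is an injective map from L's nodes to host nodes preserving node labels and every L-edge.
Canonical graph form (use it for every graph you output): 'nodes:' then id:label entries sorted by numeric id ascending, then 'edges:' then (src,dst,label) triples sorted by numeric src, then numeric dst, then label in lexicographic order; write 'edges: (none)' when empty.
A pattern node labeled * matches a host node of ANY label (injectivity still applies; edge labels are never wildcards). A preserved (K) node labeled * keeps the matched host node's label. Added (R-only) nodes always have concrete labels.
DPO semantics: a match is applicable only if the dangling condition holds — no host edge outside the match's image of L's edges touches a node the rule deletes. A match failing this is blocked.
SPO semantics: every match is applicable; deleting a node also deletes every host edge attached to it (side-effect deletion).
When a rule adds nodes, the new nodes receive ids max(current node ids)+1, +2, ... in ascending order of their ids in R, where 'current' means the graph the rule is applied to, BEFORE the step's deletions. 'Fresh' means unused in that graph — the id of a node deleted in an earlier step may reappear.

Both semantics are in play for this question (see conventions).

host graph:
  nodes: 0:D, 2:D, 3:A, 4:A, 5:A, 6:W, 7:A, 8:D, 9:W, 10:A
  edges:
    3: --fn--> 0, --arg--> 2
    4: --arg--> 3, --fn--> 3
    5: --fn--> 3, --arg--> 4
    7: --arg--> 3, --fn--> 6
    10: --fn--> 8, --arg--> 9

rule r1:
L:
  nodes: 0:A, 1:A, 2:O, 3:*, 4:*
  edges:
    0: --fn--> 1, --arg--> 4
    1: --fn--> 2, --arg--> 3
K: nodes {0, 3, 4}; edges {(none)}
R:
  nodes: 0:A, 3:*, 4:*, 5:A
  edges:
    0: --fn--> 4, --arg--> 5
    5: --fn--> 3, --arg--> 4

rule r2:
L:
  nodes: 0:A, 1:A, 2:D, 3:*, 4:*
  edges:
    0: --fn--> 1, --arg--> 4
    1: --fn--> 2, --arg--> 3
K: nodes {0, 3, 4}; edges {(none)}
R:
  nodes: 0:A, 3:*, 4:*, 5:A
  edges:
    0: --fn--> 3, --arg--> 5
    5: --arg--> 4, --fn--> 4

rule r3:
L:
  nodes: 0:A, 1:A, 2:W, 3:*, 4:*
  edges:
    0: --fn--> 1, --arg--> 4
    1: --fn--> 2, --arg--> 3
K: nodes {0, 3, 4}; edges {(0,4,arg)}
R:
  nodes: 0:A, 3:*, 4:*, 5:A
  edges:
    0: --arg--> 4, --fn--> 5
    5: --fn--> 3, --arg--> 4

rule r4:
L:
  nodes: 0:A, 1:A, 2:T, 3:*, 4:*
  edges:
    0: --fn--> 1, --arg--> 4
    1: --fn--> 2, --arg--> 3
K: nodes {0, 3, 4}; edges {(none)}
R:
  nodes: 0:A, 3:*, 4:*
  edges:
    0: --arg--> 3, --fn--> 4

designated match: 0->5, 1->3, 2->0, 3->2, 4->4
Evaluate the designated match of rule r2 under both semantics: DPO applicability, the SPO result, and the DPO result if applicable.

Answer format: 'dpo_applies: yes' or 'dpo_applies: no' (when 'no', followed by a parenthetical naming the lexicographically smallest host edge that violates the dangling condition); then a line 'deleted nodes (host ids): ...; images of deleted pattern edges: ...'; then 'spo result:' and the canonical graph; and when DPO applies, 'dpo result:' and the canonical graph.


dpo_applies: no
(the rule deletes node 3, which keeps host edge (4,3,arg) outside the match image — the dangling condition fails, DPO blocks; SPO proceeds and side-deletes such edges)
deleted nodes (host ids): 0, 3; images of deleted pattern edges: (3,0,fn); (3,2,arg); (5,3,fn); (5,4,arg)
spo result:
nodes: 2:D, 4:A, 5:A, 6:W, 7:A, 8:D, 9:W, 10:A, 11:A
edges: (5,2,fn); (5,11,arg); (7,6,fn); (10,8,fn); (10,9,arg); (11,4,arg); (11,4,fn)


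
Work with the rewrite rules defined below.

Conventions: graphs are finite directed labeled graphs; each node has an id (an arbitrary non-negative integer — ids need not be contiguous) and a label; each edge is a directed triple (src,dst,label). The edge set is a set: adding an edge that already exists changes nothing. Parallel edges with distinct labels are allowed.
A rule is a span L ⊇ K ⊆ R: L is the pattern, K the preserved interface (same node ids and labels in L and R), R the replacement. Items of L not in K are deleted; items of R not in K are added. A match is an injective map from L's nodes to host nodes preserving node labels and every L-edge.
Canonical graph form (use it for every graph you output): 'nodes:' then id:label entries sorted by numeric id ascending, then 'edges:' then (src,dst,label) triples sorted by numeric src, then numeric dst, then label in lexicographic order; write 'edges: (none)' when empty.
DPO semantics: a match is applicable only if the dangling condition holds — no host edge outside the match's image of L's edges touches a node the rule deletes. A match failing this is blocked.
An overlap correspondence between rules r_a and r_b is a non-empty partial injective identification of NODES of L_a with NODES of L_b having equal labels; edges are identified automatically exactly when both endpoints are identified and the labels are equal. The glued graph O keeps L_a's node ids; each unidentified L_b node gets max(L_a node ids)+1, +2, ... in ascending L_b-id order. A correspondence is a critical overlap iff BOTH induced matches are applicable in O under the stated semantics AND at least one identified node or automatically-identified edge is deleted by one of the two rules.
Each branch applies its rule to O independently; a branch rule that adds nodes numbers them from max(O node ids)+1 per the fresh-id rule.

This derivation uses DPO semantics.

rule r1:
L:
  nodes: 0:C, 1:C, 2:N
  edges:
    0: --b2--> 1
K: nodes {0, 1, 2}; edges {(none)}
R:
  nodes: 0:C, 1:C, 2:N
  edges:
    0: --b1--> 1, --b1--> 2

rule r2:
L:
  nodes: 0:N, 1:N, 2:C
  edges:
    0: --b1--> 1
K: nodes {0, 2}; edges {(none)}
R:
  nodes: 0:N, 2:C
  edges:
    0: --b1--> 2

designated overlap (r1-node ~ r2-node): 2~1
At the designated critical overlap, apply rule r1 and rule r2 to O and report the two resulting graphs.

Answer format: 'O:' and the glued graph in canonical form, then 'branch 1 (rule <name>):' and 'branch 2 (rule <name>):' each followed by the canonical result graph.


O:
nodes: 0:C, 1:C, 2:N, 3:N, 4:C
edges: (0,1,b2); (3,2,b1)
branch 1 (rule r1):
nodes: 0:C, 1:C, 2:N, 3:N, 4:C
edges: (0,1,b1); (0,2,b1); (3,2,b1)
branch 2 (rule r2):
nodes: 0:C, 1:C, 3:N, 4:C
edges: (0,1,b2); (3,4,b1)


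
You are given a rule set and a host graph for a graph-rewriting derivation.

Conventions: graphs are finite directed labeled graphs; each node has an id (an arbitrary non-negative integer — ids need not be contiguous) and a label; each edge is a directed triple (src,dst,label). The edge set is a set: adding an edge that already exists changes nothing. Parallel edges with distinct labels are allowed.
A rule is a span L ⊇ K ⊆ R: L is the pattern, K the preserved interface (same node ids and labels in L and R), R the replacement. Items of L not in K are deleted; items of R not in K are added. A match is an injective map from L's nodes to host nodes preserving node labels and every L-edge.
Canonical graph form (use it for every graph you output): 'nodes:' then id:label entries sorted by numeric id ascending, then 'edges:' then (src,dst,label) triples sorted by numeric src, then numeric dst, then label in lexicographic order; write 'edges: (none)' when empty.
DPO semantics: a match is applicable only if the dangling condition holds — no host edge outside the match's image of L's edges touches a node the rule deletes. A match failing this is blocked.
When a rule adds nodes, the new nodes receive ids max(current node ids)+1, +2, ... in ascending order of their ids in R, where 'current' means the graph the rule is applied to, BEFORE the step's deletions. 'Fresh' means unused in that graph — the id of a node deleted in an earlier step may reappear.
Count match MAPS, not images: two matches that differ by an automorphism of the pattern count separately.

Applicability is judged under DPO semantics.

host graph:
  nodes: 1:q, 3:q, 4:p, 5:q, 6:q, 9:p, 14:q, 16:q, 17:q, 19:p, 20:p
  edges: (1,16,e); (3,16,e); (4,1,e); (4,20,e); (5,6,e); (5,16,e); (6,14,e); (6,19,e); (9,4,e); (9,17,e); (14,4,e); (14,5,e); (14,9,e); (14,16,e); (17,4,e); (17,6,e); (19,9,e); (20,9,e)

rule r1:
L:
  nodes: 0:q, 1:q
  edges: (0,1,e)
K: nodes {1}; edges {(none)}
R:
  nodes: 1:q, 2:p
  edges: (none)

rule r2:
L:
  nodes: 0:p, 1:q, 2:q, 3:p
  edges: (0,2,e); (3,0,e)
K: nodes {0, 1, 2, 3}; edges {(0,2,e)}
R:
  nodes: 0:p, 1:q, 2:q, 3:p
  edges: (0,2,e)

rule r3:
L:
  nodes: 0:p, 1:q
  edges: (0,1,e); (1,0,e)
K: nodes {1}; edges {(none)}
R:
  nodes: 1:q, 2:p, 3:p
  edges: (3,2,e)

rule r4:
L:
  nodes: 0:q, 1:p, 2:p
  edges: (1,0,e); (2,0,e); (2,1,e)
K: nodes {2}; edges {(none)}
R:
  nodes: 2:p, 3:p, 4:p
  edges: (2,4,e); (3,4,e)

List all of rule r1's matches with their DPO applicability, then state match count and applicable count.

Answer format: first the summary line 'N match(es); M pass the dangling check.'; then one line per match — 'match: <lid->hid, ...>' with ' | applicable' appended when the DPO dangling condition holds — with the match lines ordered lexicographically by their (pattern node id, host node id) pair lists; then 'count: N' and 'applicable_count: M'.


8 match(es); 1 pass the dangling check.
match: 0->1, 1->16
match: 0->3, 1->16 | applicable
match: 0->5, 1->6
match: 0->5, 1->16
match: 0->6, 1->14
match: 0->14, 1->5
match: 0->14, 1->16
match: 0->17, 1->6
count: 8
applicable_count: 1


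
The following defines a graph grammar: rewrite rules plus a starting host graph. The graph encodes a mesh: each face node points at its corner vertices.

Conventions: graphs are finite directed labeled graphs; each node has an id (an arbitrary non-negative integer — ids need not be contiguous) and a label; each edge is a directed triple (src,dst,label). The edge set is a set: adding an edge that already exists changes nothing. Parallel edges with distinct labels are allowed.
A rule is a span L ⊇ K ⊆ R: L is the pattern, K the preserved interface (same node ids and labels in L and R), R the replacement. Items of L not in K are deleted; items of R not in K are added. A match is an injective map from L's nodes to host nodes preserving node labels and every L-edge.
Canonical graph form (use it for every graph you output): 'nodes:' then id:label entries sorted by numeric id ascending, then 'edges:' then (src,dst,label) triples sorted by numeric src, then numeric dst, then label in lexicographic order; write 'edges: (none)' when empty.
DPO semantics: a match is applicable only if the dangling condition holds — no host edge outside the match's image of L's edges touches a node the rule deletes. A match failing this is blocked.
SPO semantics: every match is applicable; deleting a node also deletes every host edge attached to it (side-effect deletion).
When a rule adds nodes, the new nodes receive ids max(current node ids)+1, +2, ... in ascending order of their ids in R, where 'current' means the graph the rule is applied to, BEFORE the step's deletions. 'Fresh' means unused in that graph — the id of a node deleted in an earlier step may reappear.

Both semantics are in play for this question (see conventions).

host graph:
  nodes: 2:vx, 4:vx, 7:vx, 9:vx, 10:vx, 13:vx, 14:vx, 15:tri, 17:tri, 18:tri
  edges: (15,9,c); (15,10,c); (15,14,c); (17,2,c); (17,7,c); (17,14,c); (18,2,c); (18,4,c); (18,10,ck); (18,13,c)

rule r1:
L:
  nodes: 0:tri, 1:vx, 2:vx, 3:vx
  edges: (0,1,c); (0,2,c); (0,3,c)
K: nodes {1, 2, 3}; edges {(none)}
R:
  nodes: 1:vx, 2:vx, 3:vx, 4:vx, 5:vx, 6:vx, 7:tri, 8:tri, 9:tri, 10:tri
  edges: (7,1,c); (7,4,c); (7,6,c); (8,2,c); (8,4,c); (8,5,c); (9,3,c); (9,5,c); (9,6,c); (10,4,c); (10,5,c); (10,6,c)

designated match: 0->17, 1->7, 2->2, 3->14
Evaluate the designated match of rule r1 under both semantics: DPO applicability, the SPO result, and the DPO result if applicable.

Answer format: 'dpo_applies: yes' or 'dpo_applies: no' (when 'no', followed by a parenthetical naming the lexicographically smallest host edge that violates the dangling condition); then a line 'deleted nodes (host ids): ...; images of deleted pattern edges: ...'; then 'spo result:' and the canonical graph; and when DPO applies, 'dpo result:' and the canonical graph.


dpo_applies: yes
deleted nodes (host ids): 17; images of deleted pattern edges: (17,2,c); (17,7,c); (17,14,c)
spo result:
nodes: 2:vx, 4:vx, 7:vx, 9:vx, 10:vx, 13:vx, 14:vx, 15:tri, 18:tri, 19:vx, 20:vx, 21:vx, 22:tri, 23:tri, 24:tri, 25:tri
edges: (15,9,c); (15,10,c); (15,14,c); (18,2,c); (18,4,c); (18,10,ck); (18,13,c); (22,7,c); (22,19,c); (22,21,c); (23,2,c); (23,19,c); (23,20,c); (24,14,c); (24,20,c); (24,21,c); (25,19,c); (25,20,c); (25,21,c)
dpo result:
nodes: 2:vx, 4:vx, 7:vx, 9:vx, 10:vx, 13:vx, 14:vx, 15:tri, 18:tri, 19:vx, 20:vx, 21:vx, 22:tri, 23:tri, 24:tri, 25:tri
edges: (15,9,c); (15,10,c); (15,14,c); (18,2,c); (18,4,c); (18,10,ck); (18,13,c); (22,7,c); (22,19,c); (22,21,c); (23,2,c); (23,19,c); (23,20,c); (24,14,c); (24,20,c); (24,21,c); (25,19,c); (25,20,c); (25,21,c)


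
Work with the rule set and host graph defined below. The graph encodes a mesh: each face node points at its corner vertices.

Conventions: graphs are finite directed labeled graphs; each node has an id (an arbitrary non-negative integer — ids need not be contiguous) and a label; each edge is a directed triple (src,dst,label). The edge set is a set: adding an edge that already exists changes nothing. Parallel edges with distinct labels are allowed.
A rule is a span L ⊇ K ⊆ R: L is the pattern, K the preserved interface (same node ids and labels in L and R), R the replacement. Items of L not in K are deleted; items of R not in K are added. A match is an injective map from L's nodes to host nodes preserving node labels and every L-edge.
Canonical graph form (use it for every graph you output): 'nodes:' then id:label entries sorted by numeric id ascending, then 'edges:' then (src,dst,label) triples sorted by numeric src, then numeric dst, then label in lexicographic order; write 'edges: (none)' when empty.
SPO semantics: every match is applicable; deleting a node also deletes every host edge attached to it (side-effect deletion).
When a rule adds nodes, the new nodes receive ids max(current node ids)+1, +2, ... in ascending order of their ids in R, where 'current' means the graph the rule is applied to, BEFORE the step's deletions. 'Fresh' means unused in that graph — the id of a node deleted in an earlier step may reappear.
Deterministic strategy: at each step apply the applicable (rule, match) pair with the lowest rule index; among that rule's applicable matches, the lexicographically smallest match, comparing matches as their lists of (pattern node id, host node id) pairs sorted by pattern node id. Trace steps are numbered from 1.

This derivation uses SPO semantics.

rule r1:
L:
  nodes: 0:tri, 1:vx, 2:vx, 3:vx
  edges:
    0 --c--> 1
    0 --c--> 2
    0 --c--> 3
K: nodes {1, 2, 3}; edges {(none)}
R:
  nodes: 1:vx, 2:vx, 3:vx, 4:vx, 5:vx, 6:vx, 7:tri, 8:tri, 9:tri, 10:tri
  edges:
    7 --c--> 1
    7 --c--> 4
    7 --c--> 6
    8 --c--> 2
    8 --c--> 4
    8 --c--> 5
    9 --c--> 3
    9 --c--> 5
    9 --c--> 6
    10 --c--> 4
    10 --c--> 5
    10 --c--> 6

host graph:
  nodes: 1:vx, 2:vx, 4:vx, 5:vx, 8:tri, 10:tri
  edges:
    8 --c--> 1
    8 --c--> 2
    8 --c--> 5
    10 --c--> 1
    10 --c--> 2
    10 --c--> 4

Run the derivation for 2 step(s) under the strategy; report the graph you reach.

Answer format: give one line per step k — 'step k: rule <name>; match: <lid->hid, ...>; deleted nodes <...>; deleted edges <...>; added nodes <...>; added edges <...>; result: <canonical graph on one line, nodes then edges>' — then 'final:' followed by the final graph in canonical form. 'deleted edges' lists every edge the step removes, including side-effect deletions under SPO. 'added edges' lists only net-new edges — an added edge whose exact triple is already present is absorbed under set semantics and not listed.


step 1: rule r1; match: 0->8, 1->1, 2->2, 3->5; deleted nodes 8; deleted edges (8,1,c); (8,2,c); (8,5,c); added nodes 11, 12, 13, 14, 15, 16, 17; added edges (14,1,c); (14,11,c); (14,13,c); (15,2,c); (15,11,c); (15,12,c); (16,5,c); (16,12,c); (16,13,c); (17,11,c); (17,12,c); (17,13,c); result: nodes: 1:vx, 2:vx, 4:vx, 5:vx, 10:tri, 11:vx, 12:vx, 13:vx, 14:tri, 15:tri, 16:tri, 17:tri edges: (10,1,c); (10,2,c); (10,4,c); (14,1,c); (14,11,c); (14,13,c); (15,2,c); (15,11,c); (15,12,c); (16,5,c); (16,12,c); (16,13,c); (17,11,c); (17,12,c); (17,13,c)
step 2: rule r1; match: 0->10, 1->1, 2->2, 3->4; deleted nodes 10; deleted edges (10,1,c); (10,2,c); (10,4,c); added nodes 18, 19, 20, 21, 22, 23, 24; added edges (21,1,c); (21,18,c); (21,20,c); (22,2,c); (22,18,c); (22,19,c); (23,4,c); (23,19,c); (23,20,c); (24,18,c); (24,19,c); (24,20,c); result: nodes: 1:vx, 2:vx, 4:vx, 5:vx, 11:vx, 12:vx, 13:vx, 14:tri, 15:tri, 16:tri, 17:tri, 18:vx, 19:vx, 20:vx, 21:tri, 22:tri, 23:tri, 24:tri edges: (14,1,c); (14,11,c); (14,13,c); (15,2,c); (15,11,c); (15,12,c); (16,5,c); (16,12,c); (16,13,c); (17,11,c); (17,12,c); (17,13,c); (21,1,c); (21,18,c); (21,20,c); (22,2,c); (22,18,c); (22,19,c); (23,4,c); (23,19,c); (23,20,c); (24,18,c); (24,19,c); (24,20,c)
final:
nodes: 1:vx, 2:vx, 4:vx, 5:vx, 11:vx, 12:vx, 13:vx, 14:tri, 15:tri, 16:tri, 17:tri, 18:vx, 19:vx, 20:vx, 21:tri, 22:tri, 23:tri, 24:tri
edges: (14,1,c); (14,11,c); (14,13,c); (15,2,c); (15,11,c); (15,12,c); (16,5,c); (16,12,c); (16,13,c); (17,11,c); (17,12,c); (17,13,c); (21,1,c); (21,18,c); (21,20,c); (22,2,c); (22,18,c); (22,19,c); (23,4,c); (23,19,c); (23,20,c); (24,18,c); (24,19,c); (24,20,c)


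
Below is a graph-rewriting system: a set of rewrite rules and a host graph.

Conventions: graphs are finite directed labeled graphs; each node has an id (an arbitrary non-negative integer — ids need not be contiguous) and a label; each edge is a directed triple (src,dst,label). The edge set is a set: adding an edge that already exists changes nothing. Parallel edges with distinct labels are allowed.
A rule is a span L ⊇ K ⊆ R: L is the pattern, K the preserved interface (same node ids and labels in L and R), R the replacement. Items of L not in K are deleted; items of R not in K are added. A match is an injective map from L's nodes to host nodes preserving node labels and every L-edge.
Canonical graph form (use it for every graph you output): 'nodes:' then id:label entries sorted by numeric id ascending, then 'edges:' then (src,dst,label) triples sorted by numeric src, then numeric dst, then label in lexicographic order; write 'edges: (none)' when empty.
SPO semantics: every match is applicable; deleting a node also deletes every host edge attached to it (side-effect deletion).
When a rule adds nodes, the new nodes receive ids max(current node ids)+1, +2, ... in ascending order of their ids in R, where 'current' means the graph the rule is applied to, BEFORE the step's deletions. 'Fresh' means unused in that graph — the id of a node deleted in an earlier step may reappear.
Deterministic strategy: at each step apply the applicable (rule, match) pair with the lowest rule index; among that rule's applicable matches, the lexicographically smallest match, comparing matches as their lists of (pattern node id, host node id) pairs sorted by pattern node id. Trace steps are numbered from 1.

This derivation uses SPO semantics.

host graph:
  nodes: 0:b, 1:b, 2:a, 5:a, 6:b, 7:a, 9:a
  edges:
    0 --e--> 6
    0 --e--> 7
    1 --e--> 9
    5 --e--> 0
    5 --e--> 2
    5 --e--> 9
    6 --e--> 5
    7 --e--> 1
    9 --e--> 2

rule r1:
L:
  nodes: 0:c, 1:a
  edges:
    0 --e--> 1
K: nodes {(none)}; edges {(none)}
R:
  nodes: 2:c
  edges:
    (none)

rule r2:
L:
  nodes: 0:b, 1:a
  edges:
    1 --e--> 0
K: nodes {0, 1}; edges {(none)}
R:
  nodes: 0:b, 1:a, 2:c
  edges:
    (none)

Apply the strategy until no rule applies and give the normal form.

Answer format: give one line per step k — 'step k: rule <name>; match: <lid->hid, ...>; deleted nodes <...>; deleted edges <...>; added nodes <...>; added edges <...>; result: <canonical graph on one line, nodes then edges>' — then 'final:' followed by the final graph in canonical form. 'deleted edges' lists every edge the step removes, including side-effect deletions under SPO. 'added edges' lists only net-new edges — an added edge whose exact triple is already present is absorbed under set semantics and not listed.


step 1: rule r2; match: 0->0, 1->5; deleted nodes (none); deleted edges (5,0,e); added nodes 10; added edges (none); result: nodes: 0:b, 1:b, 2:a, 5:a, 6:b, 7:a, 9:a, 10:c edges: (0,6,e); (0,7,e); (1,9,e); (5,2,e); (5,9,e); (6,5,e); (7,1,e); (9,2,e)
step 2: rule r2; match: 0->1, 1->7; deleted nodes (none); deleted edges (7,1,e); added nodes 11; added edges (none); result: nodes: 0:b, 1:b, 2:a, 5:a, 6:b, 7:a, 9:a, 10:c, 11:c edges: (0,6,e); (0,7,e); (1,9,e); (5,2,e); (5,9,e); (6,5,e); (9,2,e)
final:
nodes: 0:b, 1:b, 2:a, 5:a, 6:b, 7:a, 9:a, 10:c, 11:c
edges: (0,6,e); (0,7,e); (1,9,e); (5,2,e); (5,9,e); (6,5,e); (9,2,e)


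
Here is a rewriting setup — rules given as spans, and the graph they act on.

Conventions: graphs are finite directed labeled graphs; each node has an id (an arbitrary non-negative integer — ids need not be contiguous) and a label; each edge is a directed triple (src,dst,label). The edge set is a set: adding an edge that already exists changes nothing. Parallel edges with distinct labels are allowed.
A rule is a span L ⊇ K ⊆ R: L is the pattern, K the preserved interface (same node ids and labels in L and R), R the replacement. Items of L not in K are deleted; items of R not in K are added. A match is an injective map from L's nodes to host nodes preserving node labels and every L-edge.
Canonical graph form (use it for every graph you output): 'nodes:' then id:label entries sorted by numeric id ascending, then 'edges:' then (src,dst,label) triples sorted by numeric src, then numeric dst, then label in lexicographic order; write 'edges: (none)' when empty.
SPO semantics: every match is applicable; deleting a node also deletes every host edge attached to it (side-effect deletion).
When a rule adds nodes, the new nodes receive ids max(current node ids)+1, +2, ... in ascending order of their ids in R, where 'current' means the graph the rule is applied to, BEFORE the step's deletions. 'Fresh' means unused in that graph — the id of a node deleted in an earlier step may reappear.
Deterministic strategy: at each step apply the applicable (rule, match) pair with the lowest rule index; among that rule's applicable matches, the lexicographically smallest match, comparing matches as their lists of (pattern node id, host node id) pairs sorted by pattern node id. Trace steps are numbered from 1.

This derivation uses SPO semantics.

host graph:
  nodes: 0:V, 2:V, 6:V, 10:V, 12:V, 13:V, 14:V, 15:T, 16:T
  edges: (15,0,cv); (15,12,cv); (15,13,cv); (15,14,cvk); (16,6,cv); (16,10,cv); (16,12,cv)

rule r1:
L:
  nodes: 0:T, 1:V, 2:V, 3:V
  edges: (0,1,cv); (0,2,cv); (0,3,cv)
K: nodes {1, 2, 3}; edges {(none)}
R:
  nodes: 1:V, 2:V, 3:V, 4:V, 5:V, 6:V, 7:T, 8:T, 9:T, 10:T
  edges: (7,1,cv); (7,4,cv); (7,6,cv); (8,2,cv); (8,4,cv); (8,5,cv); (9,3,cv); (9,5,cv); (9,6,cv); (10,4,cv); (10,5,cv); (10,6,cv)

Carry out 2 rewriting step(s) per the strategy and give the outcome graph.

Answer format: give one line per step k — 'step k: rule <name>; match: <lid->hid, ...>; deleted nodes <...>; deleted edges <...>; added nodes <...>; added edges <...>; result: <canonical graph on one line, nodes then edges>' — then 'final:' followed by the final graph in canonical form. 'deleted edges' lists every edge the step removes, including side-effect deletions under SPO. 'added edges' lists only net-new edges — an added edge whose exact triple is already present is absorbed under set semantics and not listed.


step 1: rule r1; match: 0->15, 1->0, 2->12, 3->13; deleted nodes 15; deleted edges (15,0,cv); (15,12,cv); (15,13,cv); (15,14,cvk); added nodes 17, 18, 19, 20, 21, 22, 23; added edges (20,0,cv); (20,17,cv); (20,19,cv); (21,12,cv); (21,17,cv); (21,18,cv); (22,13,cv); (22,18,cv); (22,19,cv); (23,17,cv); (23,18,cv); (23,19,cv); result: nodes: 0:V, 2:V, 6:V, 10:V, 12:V, 13:V, 14:V, 16:T, 17:V, 18:V, 19:V, 20:T, 21:T, 22:T, 23:T edges: (16,6,cv); (16,10,cv); (16,12,cv); (20,0,cv); (20,17,cv); (20,19,cv); (21,12,cv); (21,17,cv); (21,18,cv); (22,13,cv); (22,18,cv); (22,19,cv); (23,17,cv); (23,18,cv); (23,19,cv)
step 2: rule r1; match: 0->16, 1->6, 2->10, 3->12; deleted nodes 16; deleted edges (16,6,cv); (16,10,cv); (16,12,cv); added nodes 24, 25, 26, 27, 28, 29, 30; added edges (27,6,cv); (27,24,cv); (27,26,cv); (28,10,cv); (28,24,cv); (28,25,cv); (29,12,cv); (29,25,cv); (29,26,cv); (30,24,cv); (30,25,cv); (30,26,cv); result: nodes: 0:V, 2:V, 6:V, 10:V, 12:V, 13:V, 14:V, 17:V, 18:V, 19:V, 20:T, 21:T, 22:T, 23:T, 24:V, 25:V, 26:V, 27:T, 28:T, 29:T, 30:T edges: (20,0,cv); (20,17,cv); (20,19,cv); (21,12,cv); (21,17,cv); (21,18,cv); (22,13,cv); (22,18,cv); (22,19,cv); (23,17,cv); (23,18,cv); (23,19,cv); (27,6,cv); (27,24,cv); (27,26,cv); (28,10,cv); (28,24,cv); (28,25,cv); (29,12,cv); (29,25,cv); (29,26,cv); (30,24,cv); (30,25,cv); (30,26,cv)
final:
nodes: 0:V, 2:V, 6:V, 10:V, 12:V, 13:V, 14:V, 17:V, 18:V, 19:V, 20:T, 21:T, 22:T, 23:T, 24:V, 25:V, 26:V, 27:T, 28:T, 29:T, 30:T
edges: (20,0,cv); (20,17,cv); (20,19,cv); (21,12,cv); (21,17,cv); (21,18,cv); (22,13,cv); (22,18,cv); (22,19,cv); (23,17,cv); (23,18,cv); (23,19,cv); (27,6,cv); (27,24,cv); (27,26,cv); (28,10,cv); (28,24,cv); (28,25,cv); (29,12,cv); (29,25,cv); (29,26,cv); (30,24,cv); (30,25,cv); (30,26,cv)


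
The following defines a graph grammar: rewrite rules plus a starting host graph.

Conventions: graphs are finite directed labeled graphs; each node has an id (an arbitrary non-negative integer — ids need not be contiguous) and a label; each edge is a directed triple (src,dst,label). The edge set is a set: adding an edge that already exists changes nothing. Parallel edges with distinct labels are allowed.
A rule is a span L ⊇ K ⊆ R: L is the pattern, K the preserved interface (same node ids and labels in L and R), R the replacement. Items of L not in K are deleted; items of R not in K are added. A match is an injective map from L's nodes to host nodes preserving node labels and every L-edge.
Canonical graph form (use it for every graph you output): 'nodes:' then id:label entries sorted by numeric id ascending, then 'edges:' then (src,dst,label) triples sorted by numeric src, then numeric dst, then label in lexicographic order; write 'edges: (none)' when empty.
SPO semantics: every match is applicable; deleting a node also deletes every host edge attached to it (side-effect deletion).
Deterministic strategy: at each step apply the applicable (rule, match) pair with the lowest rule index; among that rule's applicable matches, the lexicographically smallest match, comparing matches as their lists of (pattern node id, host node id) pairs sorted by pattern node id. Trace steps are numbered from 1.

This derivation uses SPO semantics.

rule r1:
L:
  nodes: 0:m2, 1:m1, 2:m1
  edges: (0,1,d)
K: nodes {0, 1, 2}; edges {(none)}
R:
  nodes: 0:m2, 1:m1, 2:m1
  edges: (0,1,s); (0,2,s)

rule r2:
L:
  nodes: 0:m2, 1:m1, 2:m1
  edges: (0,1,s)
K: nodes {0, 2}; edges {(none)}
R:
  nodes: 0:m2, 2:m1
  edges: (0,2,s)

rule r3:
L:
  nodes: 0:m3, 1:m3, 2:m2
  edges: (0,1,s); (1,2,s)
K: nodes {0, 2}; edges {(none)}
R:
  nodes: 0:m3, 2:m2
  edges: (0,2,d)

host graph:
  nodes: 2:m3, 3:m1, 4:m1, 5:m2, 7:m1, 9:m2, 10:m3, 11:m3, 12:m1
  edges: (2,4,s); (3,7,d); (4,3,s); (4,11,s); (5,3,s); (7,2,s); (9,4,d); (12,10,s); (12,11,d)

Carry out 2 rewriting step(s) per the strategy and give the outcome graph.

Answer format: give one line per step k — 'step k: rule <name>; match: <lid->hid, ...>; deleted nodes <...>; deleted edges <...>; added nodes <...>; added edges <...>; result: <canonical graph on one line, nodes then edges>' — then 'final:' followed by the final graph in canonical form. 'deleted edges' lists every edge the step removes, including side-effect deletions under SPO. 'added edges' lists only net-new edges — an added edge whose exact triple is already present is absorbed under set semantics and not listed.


step 1: rule r1; match: 0->9, 1->4, 2->3; deleted nodes (none); deleted edges (9,4,d); added nodes (none); added edges (9,3,s); (9,4,s); result: nodes: 2:m3, 3:m1, 4:m1, 5:m2, 7:m1, 9:m2, 10:m3, 11:m3, 12:m1 edges: (2,4,s); (3,7,d); (4,3,s); (4,11,s); (5,3,s); (7,2,s); (9,3,s); (9,4,s); (12,10,s); (12,11,d)
step 2: rule r2; match: 0->5, 1->3, 2->4; deleted nodes 3; deleted edges (3,7,d); (4,3,s); (5,3,s); (9,3,s); added nodes (none); added edges (5,4,s); result: nodes: 2:m3, 4:m1, 5:m2, 7:m1, 9:m2, 10:m3, 11:m3, 12:m1 edges: (2,4,s); (4,11,s); (5,4,s); (7,2,s); (9,4,s); (12,10,s); (12,11,d)
final:
nodes: 2:m3, 4:m1, 5:m2, 7:m1, 9:m2, 10:m3, 11:m3, 12:m1
edges: (2,4,s); (4,11,s); (5,4,s); (7,2,s); (9,4,s); (12,10,s); (12,11,d)


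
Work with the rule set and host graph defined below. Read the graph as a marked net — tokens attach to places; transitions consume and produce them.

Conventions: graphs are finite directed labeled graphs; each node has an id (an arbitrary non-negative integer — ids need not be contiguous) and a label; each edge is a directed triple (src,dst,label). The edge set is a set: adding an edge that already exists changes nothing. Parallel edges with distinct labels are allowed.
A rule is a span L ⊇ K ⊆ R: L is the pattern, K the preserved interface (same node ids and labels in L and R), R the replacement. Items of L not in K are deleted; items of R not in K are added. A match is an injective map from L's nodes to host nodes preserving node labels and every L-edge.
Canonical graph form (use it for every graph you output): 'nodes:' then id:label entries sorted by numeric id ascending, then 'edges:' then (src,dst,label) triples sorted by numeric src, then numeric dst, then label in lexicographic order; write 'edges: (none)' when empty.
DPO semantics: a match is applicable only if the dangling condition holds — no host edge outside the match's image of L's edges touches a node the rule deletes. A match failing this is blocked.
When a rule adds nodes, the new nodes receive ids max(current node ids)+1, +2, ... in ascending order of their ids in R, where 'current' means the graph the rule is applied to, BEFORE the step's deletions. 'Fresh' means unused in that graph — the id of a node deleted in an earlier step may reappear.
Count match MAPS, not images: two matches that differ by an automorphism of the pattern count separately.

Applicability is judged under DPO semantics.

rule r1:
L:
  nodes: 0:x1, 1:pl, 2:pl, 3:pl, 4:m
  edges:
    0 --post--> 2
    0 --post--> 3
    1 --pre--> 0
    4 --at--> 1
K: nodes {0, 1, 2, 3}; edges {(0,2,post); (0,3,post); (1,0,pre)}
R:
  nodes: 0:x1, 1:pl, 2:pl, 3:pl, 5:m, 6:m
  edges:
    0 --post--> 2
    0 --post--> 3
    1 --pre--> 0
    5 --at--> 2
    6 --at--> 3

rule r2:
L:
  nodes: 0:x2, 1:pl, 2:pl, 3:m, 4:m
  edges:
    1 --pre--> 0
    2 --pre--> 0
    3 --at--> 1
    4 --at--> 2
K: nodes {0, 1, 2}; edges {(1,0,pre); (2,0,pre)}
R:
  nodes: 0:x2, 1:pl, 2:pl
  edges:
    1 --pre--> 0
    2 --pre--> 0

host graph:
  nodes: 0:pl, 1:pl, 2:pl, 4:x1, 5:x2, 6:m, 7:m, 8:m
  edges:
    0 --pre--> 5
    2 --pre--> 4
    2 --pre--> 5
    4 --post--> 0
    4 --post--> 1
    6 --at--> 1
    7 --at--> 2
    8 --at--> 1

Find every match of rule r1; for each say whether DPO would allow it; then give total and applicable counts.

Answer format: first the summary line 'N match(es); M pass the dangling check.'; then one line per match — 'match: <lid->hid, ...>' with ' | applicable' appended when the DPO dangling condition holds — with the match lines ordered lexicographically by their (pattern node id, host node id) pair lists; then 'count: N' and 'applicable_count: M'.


2 match(es); 2 pass the dangling check.
match: 0->4, 1->2, 2->0, 3->1, 4->7 | applicable
match: 0->4, 1->2, 2->1, 3->0, 4->7 | applicable
count: 2
applicable_count: 2


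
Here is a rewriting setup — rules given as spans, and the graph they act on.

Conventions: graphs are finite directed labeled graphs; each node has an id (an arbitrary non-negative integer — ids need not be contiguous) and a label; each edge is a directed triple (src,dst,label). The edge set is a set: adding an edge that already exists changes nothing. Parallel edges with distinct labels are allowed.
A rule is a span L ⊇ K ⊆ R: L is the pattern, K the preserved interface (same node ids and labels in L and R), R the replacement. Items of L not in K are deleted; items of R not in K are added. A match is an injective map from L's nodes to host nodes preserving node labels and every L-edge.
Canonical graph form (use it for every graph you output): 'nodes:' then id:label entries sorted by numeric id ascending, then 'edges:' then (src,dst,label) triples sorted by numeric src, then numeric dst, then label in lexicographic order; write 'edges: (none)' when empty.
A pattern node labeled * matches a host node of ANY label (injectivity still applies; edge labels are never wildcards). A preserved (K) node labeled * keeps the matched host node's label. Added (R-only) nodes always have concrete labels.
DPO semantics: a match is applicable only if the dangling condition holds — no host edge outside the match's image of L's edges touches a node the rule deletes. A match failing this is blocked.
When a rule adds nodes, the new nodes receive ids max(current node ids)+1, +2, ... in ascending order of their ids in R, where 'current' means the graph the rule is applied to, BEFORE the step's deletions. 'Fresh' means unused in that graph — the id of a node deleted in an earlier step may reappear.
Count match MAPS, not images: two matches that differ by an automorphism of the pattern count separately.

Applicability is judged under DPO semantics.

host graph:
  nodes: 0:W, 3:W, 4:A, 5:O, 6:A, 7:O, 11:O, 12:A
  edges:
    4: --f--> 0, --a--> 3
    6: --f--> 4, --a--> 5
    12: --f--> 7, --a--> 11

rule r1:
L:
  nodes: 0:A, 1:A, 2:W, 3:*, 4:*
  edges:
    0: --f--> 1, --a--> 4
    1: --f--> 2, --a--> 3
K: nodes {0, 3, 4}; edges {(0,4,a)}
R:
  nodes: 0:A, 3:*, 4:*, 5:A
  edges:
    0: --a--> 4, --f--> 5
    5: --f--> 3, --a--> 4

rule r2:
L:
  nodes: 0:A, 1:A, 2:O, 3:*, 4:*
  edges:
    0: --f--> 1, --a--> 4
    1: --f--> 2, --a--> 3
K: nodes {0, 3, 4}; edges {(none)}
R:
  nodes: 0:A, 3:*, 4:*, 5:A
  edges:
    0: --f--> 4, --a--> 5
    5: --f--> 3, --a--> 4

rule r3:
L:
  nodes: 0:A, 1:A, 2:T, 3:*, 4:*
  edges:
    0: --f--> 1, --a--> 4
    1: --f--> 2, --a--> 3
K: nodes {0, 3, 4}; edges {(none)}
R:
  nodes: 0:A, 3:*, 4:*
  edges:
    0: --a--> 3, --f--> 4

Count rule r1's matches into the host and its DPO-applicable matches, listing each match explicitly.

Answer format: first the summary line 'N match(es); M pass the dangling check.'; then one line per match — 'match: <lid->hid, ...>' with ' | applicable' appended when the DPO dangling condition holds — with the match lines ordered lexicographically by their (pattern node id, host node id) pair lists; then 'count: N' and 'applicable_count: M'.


1 match(es); 1 pass the dangling check.
match: 0->6, 1->4, 2->0, 3->3, 4->5 | applicable
count: 1
applicable_count: 1


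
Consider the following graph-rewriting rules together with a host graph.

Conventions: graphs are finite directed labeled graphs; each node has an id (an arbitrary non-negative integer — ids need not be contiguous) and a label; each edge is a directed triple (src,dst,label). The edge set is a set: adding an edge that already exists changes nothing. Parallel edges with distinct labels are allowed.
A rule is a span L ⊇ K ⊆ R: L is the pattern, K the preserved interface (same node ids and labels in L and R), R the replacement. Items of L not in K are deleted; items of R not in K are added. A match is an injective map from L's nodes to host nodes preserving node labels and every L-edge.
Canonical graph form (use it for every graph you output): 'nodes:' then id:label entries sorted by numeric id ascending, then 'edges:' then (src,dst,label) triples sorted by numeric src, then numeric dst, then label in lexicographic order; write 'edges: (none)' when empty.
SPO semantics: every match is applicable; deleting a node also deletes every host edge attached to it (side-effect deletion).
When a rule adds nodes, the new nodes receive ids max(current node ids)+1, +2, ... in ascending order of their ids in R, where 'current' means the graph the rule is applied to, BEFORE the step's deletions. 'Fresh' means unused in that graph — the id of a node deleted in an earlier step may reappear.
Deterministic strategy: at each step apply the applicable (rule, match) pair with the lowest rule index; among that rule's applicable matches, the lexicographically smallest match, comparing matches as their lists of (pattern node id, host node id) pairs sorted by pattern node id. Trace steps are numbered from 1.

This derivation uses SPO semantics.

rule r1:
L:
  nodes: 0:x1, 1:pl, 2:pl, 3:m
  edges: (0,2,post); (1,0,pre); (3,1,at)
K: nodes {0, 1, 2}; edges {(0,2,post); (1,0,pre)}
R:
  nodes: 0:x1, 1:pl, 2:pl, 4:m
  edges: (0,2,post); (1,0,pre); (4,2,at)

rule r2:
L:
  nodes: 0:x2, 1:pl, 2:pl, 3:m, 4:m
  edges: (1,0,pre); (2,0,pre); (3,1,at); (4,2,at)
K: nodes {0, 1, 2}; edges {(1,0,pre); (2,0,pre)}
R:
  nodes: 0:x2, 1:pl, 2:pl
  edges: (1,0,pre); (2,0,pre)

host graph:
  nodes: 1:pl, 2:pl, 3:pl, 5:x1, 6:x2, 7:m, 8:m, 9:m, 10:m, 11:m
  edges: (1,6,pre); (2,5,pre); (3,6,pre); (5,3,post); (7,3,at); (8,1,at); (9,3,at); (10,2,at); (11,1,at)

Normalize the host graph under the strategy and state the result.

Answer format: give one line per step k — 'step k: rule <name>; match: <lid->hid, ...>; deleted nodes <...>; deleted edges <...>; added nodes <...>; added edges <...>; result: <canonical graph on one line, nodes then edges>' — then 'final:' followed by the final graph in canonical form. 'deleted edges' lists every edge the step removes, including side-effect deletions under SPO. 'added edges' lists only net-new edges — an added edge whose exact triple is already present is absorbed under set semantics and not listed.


step 1: rule r1; match: 0->5, 1->2, 2->3, 3->10; deleted nodes 10; deleted edges (10,2,at); added nodes 12; added edges (12,3,at); result: nodes: 1:pl, 2:pl, 3:pl, 5:x1, 6:x2, 7:m, 8:m, 9:m, 11:m, 12:m edges: (1,6,pre); (2,5,pre); (3,6,pre); (5,3,post); (7,3,at); (8,1,at); (9,3,at); (11,1,at); (12,3,at)
step 2: rule r2; match: 0->6, 1->1, 2->3, 3->8, 4->7; deleted nodes 7, 8; deleted edges (7,3,at); (8,1,at); added nodes (none); added edges (none); result: nodes: 1:pl, 2:pl, 3:pl, 5:x1, 6:x2, 9:m, 11:m, 12:m edges: (1,6,pre); (2,5,pre); (3,6,pre); (5,3,post); (9,3,at); (11,1,at); (12,3,at)
step 3: rule r2; match: 0->6, 1->1, 2->3, 3->11, 4->9; deleted nodes 9, 11; deleted edges (9,3,at); (11,1,at); added nodes (none); added edges (none); result: nodes: 1:pl, 2:pl, 3:pl, 5:x1, 6:x2, 12:m edges: (1,6,pre); (2,5,pre); (3,6,pre); (5,3,post); (12,3,at)
final:
nodes: 1:pl, 2:pl, 3:pl, 5:x1, 6:x2, 12:m
edges: (1,6,pre); (2,5,pre); (3,6,pre); (5,3,post); (12,3,at)
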